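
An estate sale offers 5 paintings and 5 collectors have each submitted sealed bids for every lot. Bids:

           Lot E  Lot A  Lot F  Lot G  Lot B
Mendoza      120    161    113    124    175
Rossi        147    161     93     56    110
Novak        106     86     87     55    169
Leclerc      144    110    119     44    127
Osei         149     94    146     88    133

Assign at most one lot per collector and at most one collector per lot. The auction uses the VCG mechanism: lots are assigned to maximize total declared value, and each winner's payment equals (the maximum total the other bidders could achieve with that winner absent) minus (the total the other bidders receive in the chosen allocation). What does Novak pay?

Efficient allocation: Mendoza→Lot G ($124), Rossi→Lot A ($161), Novak→Lot B ($169), Leclerc→Lot E ($144), Osei→Lot F ($146); total welfare W = $744.
Novak receives Lot B at value $169, so the others get W − 169 = $575.
Without Novak: best allocation of the remaining 4 bidders over all 5 lots is Mendoza→Lot B ($175), Rossi→Lot A ($161), Leclerc→Lot E ($144), Osei→Lot F ($146), total $626.
VCG payment = (others' best without Novak) − (others' welfare with Novak) = 626 − 575 = $51.

Novak pays $51.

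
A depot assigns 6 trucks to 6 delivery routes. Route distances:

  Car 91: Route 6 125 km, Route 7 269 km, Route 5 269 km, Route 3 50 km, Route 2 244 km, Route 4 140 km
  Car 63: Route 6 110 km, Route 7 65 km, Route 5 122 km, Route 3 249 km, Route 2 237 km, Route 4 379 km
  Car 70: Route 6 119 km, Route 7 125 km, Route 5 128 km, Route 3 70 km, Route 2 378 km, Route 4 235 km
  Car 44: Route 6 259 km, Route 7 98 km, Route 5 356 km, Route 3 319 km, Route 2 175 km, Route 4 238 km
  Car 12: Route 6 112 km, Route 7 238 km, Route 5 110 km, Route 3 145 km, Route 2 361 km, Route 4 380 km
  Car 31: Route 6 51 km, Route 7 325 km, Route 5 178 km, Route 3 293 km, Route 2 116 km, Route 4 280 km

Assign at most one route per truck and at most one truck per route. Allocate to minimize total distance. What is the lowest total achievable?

Optimal: Car 91→Route 4 (140 km), Car 63→Route 7 (65 km), Car 70→Route 3 (70 km), Car 44→Route 2 (175 km), Car 12→Route 5 (110 km), Car 31→Route 6 (51 km) — total 140+65+70+175+110+51 = 611 km.
Row-greedy (each truck in turn takes its cheapest remaining route) gives 799 km, worse by 188.
Next-best assignment: Car 91→Route 4, Car 63→Route 6, Car 70→Route 3, Car 44→Route 7, Car 12→Route 5, Car 31→Route 2 = 644 km.
Checked against all permutations: 611 km is optimal.

Min total: 611 km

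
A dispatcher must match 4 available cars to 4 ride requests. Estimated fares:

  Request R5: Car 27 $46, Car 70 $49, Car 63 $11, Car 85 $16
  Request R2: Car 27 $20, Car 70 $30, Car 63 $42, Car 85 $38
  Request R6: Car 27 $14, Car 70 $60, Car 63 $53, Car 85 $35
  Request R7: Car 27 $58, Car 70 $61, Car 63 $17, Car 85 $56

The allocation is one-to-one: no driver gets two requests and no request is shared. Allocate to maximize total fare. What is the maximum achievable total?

Optimal: Car 27→Request R5 ($46), Car 70→Request R6 ($60), Car 63→Request R2 ($42), Car 85→Request R7 ($56) — total 46+60+42+56 = $204.
Column-greedy (each request in turn goes to its best remaining driver) gives $184, worse by 20.
Swapping Car 70↔Car 27 (Car 70→Request R5 $49, Car 27→Request R6 $14) loses 43.

Maximum total: $204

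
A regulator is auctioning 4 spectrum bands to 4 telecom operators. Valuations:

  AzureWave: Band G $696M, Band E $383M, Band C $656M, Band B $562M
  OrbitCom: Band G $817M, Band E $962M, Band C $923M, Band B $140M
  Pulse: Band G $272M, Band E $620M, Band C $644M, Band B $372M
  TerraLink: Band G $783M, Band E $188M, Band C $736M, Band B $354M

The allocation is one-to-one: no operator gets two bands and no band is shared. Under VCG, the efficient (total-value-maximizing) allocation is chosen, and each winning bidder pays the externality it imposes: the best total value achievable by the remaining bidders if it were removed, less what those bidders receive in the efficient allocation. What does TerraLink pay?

Efficient allocation: AzureWave→Band B ($562M), OrbitCom→Band E ($962M), Pulse→Band C ($644M), TerraLink→Band G ($783M); total welfare W = $2951M.
TerraLink receives Band G at value $783M, so the others get W − 783 = $2168M.
Without TerraLink: best allocation of the remaining 3 bidders over all 4 bands is AzureWave→Band G ($696M), OrbitCom→Band E ($962M), Pulse→Band C ($644M), total $2302M.
VCG payment = (others' best without TerraLink) − (others' welfare with TerraLink) = 2302 − 2168 = $134M.

TerraLink pays $134M.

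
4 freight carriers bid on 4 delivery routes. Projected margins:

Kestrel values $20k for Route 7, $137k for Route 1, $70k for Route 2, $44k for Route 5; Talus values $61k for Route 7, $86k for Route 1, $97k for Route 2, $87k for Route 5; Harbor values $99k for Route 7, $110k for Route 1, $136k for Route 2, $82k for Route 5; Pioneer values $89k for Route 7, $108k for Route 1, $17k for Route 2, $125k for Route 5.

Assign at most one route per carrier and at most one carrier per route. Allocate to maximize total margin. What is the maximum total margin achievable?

Optimal: Kestrel→Route 1 ($137k), Talus→Route 7 ($61k), Harbor→Route 2 ($136k), Pioneer→Route 5 ($125k) — total 137+61+136+125 = $459k.
Row-greedy (each carrier in turn takes its best remaining route) gives $458k, worse by 1.
Next-best assignment: Kestrel→Route 1, Talus→Route 2, Harbor→Route 7, Pioneer→Route 5 = $458k.
Swapping Harbor↔Talus (Harbor→Route 7 $99k, Talus→Route 2 $97k) loses 1.

Max total: $459k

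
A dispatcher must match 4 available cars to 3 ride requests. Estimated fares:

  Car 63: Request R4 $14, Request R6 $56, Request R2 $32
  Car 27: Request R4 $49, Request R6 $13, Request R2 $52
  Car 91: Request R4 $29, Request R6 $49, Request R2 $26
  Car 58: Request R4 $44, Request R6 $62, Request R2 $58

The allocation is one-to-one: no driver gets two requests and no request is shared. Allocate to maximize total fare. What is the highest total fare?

Maximum total: $163

This is the linear assignment problem.
Optimal: Car 27→Request R4 ($49), Car 63→Request R6 ($56), Car 58→Request R2 ($58) — total 49+56+58 = $163.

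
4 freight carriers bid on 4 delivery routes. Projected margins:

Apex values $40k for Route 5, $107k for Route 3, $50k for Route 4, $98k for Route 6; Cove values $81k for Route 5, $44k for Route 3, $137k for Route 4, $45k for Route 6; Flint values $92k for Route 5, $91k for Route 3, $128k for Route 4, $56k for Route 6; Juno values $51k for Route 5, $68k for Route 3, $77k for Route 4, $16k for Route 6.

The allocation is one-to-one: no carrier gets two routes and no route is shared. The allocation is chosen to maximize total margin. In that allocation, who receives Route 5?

Optimal: Apex→Route 6 ($98k), Cove→Route 4 ($137k), Flint→Route 5 ($92k), Juno→Route 3 ($68k) — total 98+137+92+68 = $395k.
Max-entry greedy (repeatedly take the single best remaining cell) gives $352k, worse by 43.
No other one-to-one assignment exceeds $395k.
Flint's own top route is Route 4 ($128k), but forcing Flint→Route 4 and reassigning the rest optimally gives only $375k — worse by 20.

Flint receives Route 5.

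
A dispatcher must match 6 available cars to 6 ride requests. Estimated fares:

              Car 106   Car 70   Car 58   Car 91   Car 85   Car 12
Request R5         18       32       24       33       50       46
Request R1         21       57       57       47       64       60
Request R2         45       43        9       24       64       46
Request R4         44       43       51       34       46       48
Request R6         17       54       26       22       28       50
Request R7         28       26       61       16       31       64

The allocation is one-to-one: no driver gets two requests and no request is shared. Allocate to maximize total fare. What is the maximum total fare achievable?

Maximum total: $316

This is a one-to-one assignment (maximum-weight bipartite matching).
Optimal: Car 106→Request R4 ($44), Car 70→Request R6 ($54), Car 58→Request R1 ($57), Car 91→Request R5 ($33), Car 85→Request R2 ($64), Car 12→Request R7 ($64) — total 44+54+57+33+64+64 = $316.
Max-entry greedy (repeatedly take the single best remaining cell) gives $311, worse by 5.
Swapping Car 12↔Car 106 (Car 12→Request R4 $48, Car 106→Request R7 $28) loses 32.
Checked against all permutations: $316 is optimal.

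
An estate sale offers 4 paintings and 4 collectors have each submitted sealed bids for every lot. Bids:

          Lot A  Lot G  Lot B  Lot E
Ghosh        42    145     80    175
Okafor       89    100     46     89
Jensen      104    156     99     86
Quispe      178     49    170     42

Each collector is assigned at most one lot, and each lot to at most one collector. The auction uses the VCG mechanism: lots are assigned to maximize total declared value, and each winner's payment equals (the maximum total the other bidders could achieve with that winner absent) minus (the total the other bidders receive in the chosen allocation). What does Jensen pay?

Jensen pays $19.

Efficient allocation: Ghosh→Lot E ($175), Okafor→Lot A ($89), Jensen→Lot G ($156), Quispe→Lot B ($170); total welfare W = $590.
Jensen receives Lot G at value $156, so the others get W − 156 = $434.
Without Jensen: best allocation of the remaining 3 bidders over all 4 lots is Ghosh→Lot E ($175), Okafor→Lot G ($100), Quispe→Lot A ($178), total $453.
VCG payment = (others' best without Jensen) − (others' welfare with Jensen) = 453 − 434 = $19.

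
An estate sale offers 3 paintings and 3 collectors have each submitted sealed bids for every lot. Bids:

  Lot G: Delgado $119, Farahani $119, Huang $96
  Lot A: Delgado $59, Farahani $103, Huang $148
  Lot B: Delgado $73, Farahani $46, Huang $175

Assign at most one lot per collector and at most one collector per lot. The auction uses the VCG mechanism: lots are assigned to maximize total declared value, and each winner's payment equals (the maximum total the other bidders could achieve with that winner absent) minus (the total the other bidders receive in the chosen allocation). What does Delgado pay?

Delgado pays $16.

Efficient allocation: Delgado→Lot G ($119), Farahani→Lot A ($103), Huang→Lot B ($175); total welfare W = $397.
Delgado receives Lot G at value $119, so the others get W − 119 = $278.
Without Delgado: best allocation of the remaining 2 bidders over all 3 lots is Farahani→Lot G ($119), Huang→Lot B ($175), total $294.
VCG payment = (others' best without Delgado) − (others' welfare with Delgado) = 294 − 278 = $16.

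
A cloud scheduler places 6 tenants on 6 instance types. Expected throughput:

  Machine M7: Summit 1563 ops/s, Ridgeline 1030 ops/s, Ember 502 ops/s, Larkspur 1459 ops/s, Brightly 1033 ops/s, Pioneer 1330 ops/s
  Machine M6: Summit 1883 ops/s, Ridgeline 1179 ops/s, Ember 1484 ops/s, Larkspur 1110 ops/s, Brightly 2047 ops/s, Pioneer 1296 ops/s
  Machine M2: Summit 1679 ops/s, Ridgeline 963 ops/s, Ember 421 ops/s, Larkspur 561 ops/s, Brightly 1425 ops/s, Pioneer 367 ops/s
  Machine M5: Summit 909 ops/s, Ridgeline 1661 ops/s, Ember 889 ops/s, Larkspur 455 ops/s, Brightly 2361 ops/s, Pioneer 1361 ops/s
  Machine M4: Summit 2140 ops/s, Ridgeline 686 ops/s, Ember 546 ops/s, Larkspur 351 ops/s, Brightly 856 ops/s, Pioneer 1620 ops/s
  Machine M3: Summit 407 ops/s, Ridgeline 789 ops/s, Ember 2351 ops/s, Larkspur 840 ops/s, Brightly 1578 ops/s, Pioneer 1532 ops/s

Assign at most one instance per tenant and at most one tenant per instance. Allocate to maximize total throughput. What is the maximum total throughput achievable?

Maximum total: 10817 ops/s

Treat this as an assignment problem: match each tenant to one instance.
Optimal: Summit→Machine M2 (1679 ops/s), Ridgeline→Machine M5 (1661 ops/s), Ember→Machine M3 (2351 ops/s), Larkspur→Machine M7 (1459 ops/s), Brightly→Machine M6 (2047 ops/s), Pioneer→Machine M4 (1620 ops/s) — total 1679+1661+2351+1459+2047+1620 = 10817 ops/s.
Column-greedy (each instance in turn goes to its best remaining tenant) gives 7320 ops/s, worse by 3497.
Next-best assignment: Summit→Machine M2, Ridgeline→Machine M6, Ember→Machine M3, Larkspur→Machine M7, Brightly→Machine M5, Pioneer→Machine M4 = 10649 ops/s.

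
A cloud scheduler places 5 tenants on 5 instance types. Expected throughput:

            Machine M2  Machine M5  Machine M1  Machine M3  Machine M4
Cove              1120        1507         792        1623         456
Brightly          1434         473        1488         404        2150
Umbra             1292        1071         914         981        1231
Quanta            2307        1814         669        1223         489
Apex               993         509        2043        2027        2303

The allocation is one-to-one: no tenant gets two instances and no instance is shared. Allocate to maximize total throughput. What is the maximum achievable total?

Maximum total: 9194 ops/s

Optimal: Cove→Machine M3 (1623 ops/s), Brightly→Machine M4 (2150 ops/s), Umbra→Machine M5 (1071 ops/s), Quanta→Machine M2 (2307 ops/s), Apex→Machine M1 (2043 ops/s) — total 1623+2150+1071+2307+2043 = 9194 ops/s.
Column-greedy (each instance in turn goes to its best remaining tenant) gives 8988 ops/s, worse by 206.
Swapping Apex↔Cove (Apex→Machine M3 2027 ops/s, Cove→Machine M1 792 ops/s) loses 847.
No other one-to-one assignment exceeds 9194 ops/s.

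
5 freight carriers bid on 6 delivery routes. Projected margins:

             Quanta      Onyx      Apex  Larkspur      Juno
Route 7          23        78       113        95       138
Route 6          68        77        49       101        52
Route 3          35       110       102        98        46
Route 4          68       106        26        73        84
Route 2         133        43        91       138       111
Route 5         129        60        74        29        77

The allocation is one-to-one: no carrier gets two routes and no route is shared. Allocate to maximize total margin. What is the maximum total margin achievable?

Max total: $613k

Optimal: Quanta→Route 5 ($129k), Onyx→Route 4 ($106k), Apex→Route 3 ($102k), Larkspur→Route 2 ($138k), Juno→Route 7 ($138k) — total 129+106+102+138+138 = $613k.
Max-entry greedy (repeatedly take the single best remaining cell) gives $564k, worse by 49.
Next-best assignment: Quanta→Route 5, Onyx→Route 6, Apex→Route 3, Larkspur→Route 2, Juno→Route 7 = $584k.
Every other assignment is strictly worse.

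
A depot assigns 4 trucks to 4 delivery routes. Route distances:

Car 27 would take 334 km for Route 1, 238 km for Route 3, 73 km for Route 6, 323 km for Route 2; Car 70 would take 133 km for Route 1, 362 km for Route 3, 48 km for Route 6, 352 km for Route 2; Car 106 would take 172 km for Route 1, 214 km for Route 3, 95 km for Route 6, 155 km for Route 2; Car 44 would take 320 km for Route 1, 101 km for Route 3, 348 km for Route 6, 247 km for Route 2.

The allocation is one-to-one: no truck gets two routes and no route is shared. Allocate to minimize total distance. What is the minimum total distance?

Optimal: Car 27→Route 6 (73 km), Car 70→Route 1 (133 km), Car 106→Route 2 (155 km), Car 44→Route 3 (101 km) — total 73+133+155+101 = 462 km.
Min-entry greedy (repeatedly take the single cheapest remaining cell) gives 638 km, worse by 176.
No other one-to-one assignment undercuts 462 km.

Min total: 462 km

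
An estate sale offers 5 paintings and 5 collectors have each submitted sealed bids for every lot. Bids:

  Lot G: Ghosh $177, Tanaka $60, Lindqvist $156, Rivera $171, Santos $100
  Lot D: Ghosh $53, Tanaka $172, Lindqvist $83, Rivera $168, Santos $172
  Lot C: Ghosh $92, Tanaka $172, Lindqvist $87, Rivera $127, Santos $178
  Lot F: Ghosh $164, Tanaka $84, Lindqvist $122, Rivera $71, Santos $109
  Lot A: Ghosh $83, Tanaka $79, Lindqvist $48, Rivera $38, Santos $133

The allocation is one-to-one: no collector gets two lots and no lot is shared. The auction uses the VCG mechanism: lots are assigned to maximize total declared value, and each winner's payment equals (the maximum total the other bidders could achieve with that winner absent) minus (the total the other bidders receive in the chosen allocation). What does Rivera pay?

Efficient allocation: Ghosh→Lot F ($164), Tanaka→Lot C ($172), Lindqvist→Lot G ($156), Rivera→Lot D ($168), Santos→Lot A ($133); total welfare W = $793.
Rivera receives Lot D at value $168, so the others get W − 168 = $625.
Without Rivera: best allocation of the remaining 4 bidders over all 5 lots is Ghosh→Lot F ($164), Tanaka→Lot D ($172), Lindqvist→Lot G ($156), Santos→Lot C ($178), total $670.
VCG payment = (others' best without Rivera) − (others' welfare with Rivera) = 670 − 625 = $45.

Rivera pays $45.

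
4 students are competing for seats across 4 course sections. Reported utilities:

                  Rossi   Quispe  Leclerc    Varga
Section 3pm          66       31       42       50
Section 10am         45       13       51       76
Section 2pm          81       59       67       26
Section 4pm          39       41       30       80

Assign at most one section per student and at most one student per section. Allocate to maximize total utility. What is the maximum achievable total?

Treat this as an assignment problem: match each student to one section.
Optimal: Rossi→Section 3pm (66 points), Quispe→Section 2pm (59 points), Leclerc→Section 10am (51 points), Varga→Section 4pm (80 points) — total 66+59+51+80 = 256 points.
Column-greedy (each section in turn goes to its best remaining student) gives 250 points, worse by 6.

Max total: 256 points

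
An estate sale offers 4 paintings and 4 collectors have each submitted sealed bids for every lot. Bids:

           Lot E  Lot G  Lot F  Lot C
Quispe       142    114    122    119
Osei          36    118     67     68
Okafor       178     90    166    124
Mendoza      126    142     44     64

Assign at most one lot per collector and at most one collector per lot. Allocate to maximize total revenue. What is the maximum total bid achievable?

Max total: $529

Optimal: Quispe→Lot C ($119), Osei→Lot G ($118), Okafor→Lot F ($166), Mendoza→Lot E ($126) — total 119+118+166+126 = $529.
Row-greedy (each collector in turn takes its best remaining lot) gives $490, worse by 39.
Swapping Quispe↔Osei (Quispe→Lot G $114, Osei→Lot C $68) loses 55.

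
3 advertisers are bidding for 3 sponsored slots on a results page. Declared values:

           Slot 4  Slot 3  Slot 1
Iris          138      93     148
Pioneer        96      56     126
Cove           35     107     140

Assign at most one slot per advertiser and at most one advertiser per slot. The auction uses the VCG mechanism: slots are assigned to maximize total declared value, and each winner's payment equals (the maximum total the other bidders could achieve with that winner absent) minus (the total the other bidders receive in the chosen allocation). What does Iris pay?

Iris pays $3.

Efficient allocation: Iris→Slot 4 ($138), Pioneer→Slot 1 ($126), Cove→Slot 3 ($107); total welfare W = $371.
Iris receives Slot 4 at value $138, so the others get W − 138 = $233.
Without Iris: best allocation of the remaining 2 bidders over all 3 slots is Pioneer→Slot 4 ($96), Cove→Slot 1 ($140), total $236.
VCG payment = (others' best without Iris) − (others' welfare with Iris) = 236 − 233 = $3.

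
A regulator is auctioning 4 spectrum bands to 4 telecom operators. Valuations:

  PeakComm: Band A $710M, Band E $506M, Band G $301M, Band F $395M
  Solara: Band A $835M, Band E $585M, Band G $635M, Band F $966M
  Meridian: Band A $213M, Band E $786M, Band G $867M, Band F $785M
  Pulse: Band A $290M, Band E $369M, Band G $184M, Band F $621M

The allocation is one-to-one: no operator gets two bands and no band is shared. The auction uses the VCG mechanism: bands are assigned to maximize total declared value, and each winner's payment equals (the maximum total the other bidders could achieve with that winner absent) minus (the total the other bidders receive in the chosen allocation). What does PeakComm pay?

PeakComm pays $121M.

Efficient allocation: PeakComm→Band A ($710M), Solara→Band F ($966M), Meridian→Band G ($867M), Pulse→Band E ($369M); total welfare W = $2912M.
PeakComm receives Band A at value $710M, so the others get W − 710 = $2202M.
Without PeakComm: best allocation of the remaining 3 bidders over all 4 bands is Solara→Band A ($835M), Meridian→Band G ($867M), Pulse→Band F ($621M), total $2323M.
VCG payment = (others' best without PeakComm) − (others' welfare with PeakComm) = 2323 − 2202 = $121M.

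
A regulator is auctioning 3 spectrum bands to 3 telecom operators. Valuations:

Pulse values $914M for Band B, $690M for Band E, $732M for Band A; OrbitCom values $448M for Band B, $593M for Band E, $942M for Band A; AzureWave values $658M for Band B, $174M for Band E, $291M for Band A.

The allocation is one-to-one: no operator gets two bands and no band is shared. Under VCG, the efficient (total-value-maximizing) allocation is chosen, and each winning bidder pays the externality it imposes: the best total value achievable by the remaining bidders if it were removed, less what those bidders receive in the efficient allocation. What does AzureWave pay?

AzureWave pays $224M.

Efficient allocation: Pulse→Band E ($690M), OrbitCom→Band A ($942M), AzureWave→Band B ($658M); total welfare W = $2290M.
AzureWave receives Band B at value $658M, so the others get W − 658 = $1632M.
Without AzureWave: best allocation of the remaining 2 bidders over all 3 bands is Pulse→Band B ($914M), OrbitCom→Band A ($942M), total $1856M.
VCG payment = (others' best without AzureWave) − (others' welfare with AzureWave) = 1856 − 1632 = $224M.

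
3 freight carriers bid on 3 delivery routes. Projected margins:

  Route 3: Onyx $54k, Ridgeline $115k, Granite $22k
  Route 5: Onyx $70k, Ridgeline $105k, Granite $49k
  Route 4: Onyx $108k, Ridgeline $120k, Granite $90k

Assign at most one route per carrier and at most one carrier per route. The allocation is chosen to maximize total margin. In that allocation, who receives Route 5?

Optimal: Onyx→Route 5 ($70k), Ridgeline→Route 3 ($115k), Granite→Route 4 ($90k) — total 70+115+90 = $275k.
Max-entry greedy (repeatedly take the single best remaining cell) gives $212k, worse by 63.
Next-best assignment: Onyx→Route 4, Ridgeline→Route 3, Granite→Route 5 = $272k.
Swapping Ridgeline↔Onyx (Ridgeline→Route 5 $105k, Onyx→Route 3 $54k) loses 26.
Onyx's own top route is Route 4 ($108k), but forcing Onyx→Route 4 and reassigning the rest optimally gives only $272k — worse by 3.

Onyx receives Route 5.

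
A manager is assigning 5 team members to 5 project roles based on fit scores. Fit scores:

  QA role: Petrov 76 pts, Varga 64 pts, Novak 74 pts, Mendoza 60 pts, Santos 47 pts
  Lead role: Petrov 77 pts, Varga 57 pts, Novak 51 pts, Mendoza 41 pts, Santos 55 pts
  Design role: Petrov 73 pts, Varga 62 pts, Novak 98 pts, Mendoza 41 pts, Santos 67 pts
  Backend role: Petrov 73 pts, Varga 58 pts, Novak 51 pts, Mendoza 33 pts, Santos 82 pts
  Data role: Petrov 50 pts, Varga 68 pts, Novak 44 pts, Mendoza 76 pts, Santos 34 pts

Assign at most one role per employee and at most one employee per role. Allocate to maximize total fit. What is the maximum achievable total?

Optimal: Petrov→Lead role (77 pts), Varga→QA role (64 pts), Novak→Design role (98 pts), Mendoza→Data role (76 pts), Santos→Backend role (82 pts) — total 77+64+98+76+82 = 397 pts.
Row-greedy (each employee in turn takes its best remaining role) gives 385 pts, worse by 12.

Max total: 397 pts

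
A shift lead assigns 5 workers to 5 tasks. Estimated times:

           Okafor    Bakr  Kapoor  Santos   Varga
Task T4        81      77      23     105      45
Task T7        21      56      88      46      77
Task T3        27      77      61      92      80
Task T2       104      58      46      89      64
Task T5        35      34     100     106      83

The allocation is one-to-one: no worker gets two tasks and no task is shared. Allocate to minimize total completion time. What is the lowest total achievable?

Optimal: Okafor→Task T3 (27 min), Bakr→Task T5 (34 min), Kapoor→Task T4 (23 min), Santos→Task T7 (46 min), Varga→Task T2 (64 min) — total 27+34+23+46+64 = 194 min.
Min-entry greedy (repeatedly take the single cheapest remaining cell) gives 234 min, worse by 40.
Swapping Bakr↔Okafor (Bakr→Task T3 77 min, Okafor→Task T5 35 min) adds 51.
No other one-to-one assignment undercuts 194 min.

Min total: 194 min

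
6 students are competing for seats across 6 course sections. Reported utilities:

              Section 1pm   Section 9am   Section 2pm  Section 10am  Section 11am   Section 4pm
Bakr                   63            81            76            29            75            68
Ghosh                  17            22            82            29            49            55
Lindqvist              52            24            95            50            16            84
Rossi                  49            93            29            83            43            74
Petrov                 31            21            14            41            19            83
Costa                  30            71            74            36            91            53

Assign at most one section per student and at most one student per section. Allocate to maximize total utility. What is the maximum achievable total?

Maximum total: 472 points

This is the linear assignment problem.
Optimal: Bakr→Section 9am (81 points), Ghosh→Section 2pm (82 points), Lindqvist→Section 1pm (52 points), Rossi→Section 10am (83 points), Petrov→Section 4pm (83 points), Costa→Section 11am (91 points) — total 81+82+52+83+83+91 = 472 points.
Row-greedy (each student in turn takes its best remaining section) gives 452 points, worse by 20.
Swapping Bakr↔Rossi (Bakr→Section 10am 29 points, Rossi→Section 9am 93 points) loses 42.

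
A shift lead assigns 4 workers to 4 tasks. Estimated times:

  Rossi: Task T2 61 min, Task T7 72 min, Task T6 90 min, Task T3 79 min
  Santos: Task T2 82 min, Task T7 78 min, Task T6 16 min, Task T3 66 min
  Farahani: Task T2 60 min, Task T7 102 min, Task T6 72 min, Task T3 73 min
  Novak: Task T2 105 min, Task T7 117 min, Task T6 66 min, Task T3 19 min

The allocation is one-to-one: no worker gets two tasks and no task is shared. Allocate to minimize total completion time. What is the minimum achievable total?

Optimal: Rossi→Task T7 (72 min), Santos→Task T6 (16 min), Farahani→Task T2 (60 min), Novak→Task T3 (19 min) — total 72+16+60+19 = 167 min.
No other one-to-one assignment undercuts 167 min.

Minimum total: 167 min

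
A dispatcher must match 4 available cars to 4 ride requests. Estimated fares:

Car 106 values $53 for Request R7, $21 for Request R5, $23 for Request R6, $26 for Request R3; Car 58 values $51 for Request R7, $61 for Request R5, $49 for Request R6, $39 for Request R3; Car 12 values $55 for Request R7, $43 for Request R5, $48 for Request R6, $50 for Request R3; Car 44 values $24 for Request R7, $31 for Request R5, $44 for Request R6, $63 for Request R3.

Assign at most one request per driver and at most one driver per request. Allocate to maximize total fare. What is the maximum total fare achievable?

Maximum total: $225

This is the linear assignment problem.
Optimal: Car 106→Request R7 ($53), Car 58→Request R5 ($61), Car 12→Request R6 ($48), Car 44→Request R3 ($63) — total 53+61+48+63 = $225.
Column-greedy (each request in turn goes to its best remaining driver) gives $186, worse by 39.
Next-best assignment: Car 106→Request R7, Car 58→Request R5, Car 12→Request R3, Car 44→Request R6 = $208.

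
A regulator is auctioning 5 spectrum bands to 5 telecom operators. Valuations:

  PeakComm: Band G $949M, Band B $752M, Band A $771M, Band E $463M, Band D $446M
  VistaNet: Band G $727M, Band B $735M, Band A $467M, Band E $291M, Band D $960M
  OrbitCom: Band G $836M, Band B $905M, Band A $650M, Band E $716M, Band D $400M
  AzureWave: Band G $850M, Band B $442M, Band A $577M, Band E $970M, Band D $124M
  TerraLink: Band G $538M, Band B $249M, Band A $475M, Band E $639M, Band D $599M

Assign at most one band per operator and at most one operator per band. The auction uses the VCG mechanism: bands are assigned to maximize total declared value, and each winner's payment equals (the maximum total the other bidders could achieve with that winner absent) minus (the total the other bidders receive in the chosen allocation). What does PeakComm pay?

Efficient allocation: PeakComm→Band G ($949M), VistaNet→Band D ($960M), OrbitCom→Band B ($905M), AzureWave→Band E ($970M), TerraLink→Band A ($475M); total welfare W = $4259M.
PeakComm receives Band G at value $949M, so the others get W − 949 = $3310M.
Without PeakComm: best allocation of the remaining 4 bidders over all 5 bands is VistaNet→Band D ($960M), OrbitCom→Band B ($905M), AzureWave→Band E ($970M), TerraLink→Band G ($538M), total $3373M.
VCG payment = (others' best without PeakComm) − (others' welfare with PeakComm) = 3373 − 3310 = $63M.

PeakComm pays $63M.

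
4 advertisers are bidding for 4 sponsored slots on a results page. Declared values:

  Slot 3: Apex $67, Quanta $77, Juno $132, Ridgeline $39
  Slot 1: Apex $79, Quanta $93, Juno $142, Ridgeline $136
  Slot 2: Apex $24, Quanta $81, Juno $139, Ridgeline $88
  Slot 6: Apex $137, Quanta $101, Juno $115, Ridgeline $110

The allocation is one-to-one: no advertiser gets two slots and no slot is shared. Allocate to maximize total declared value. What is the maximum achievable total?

Maximum total: $489

Optimal: Apex→Slot 6 ($137), Quanta→Slot 3 ($77), Juno→Slot 2 ($139), Ridgeline→Slot 1 ($136) — total 137+77+139+136 = $489.
Row-greedy (each advertiser in turn takes its best remaining slot) gives $408, worse by 81.
Next-best assignment: Apex→Slot 6, Quanta→Slot 2, Juno→Slot 3, Ridgeline→Slot 1 = $486.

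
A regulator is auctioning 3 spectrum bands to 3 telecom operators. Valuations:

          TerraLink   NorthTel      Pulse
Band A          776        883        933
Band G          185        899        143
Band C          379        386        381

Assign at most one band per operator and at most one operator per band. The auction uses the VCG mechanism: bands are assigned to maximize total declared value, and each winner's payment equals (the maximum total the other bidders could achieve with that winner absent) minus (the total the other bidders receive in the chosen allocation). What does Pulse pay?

Pulse pays $397M.

Efficient allocation: TerraLink→Band C ($379M), NorthTel→Band G ($899M), Pulse→Band A ($933M); total welfare W = $2211M.
Pulse receives Band A at value $933M, so the others get W − 933 = $1278M.
Without Pulse: best allocation of the remaining 2 bidders over all 3 bands is TerraLink→Band A ($776M), NorthTel→Band G ($899M), total $1675M.
VCG payment = (others' best without Pulse) − (others' welfare with Pulse) = 1675 − 1278 = $397M.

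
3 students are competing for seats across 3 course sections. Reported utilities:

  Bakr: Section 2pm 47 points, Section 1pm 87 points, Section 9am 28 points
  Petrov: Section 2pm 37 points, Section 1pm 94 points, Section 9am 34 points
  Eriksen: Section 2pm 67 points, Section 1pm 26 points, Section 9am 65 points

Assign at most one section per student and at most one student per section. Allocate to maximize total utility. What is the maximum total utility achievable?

Max total: 206 points

This is the linear assignment problem.
Optimal: Bakr→Section 2pm (47 points), Petrov→Section 1pm (94 points), Eriksen→Section 9am (65 points) — total 47+94+65 = 206 points.
Row-greedy (each student in turn takes its best remaining section) gives 189 points, worse by 17.
Swapping Bakr↔Petrov (Bakr→Section 1pm 87 points, Petrov→Section 2pm 37 points) loses 17.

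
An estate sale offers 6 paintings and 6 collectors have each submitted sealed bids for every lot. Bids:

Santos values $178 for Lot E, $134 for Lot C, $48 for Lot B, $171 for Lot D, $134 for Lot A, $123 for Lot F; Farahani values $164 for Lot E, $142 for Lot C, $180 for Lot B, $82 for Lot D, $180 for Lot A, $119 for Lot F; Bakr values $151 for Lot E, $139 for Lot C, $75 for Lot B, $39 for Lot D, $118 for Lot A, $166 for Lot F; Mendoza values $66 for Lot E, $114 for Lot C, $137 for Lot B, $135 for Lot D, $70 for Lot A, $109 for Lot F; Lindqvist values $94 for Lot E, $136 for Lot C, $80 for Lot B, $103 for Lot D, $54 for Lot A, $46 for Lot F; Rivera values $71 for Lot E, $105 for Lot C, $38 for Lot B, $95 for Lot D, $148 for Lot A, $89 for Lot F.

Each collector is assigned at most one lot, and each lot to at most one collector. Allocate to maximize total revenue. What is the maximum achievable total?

Max total: $943

Treat this as an assignment problem: match each collector to one lot.
Optimal: Santos→Lot E ($178), Farahani→Lot B ($180), Bakr→Lot F ($166), Mendoza→Lot D ($135), Lindqvist→Lot C ($136), Rivera→Lot A ($148) — total 178+180+166+135+136+148 = $943.
Column-greedy (each lot in turn goes to its best remaining collector) gives $874, worse by 69.
Next-best assignment: Santos→Lot D, Farahani→Lot E, Bakr→Lot F, Mendoza→Lot B, Lindqvist→Lot C, Rivera→Lot A = $922.
Swapping Santos↔Bakr (Santos→Lot F $123, Bakr→Lot E $151) loses 70.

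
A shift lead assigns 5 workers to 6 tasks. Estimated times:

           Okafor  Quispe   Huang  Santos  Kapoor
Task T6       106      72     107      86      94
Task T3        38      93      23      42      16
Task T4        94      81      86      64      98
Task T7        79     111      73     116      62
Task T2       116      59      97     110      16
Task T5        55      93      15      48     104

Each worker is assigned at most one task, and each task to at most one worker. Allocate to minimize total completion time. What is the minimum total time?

This is the linear assignment problem.
Optimal: Okafor→Task T3 (38 min), Quispe→Task T6 (72 min), Huang→Task T5 (15 min), Santos→Task T4 (64 min), Kapoor→Task T2 (16 min) — total 38+72+15+64+16 = 205 min.
Row-greedy (each worker in turn takes its cheapest remaining task) gives 238 min, worse by 33.
Swapping Okafor↔Kapoor (Okafor→Task T2 116 min, Kapoor→Task T3 16 min) adds 78.
Every other assignment is strictly worse.

Minimum total: 205 min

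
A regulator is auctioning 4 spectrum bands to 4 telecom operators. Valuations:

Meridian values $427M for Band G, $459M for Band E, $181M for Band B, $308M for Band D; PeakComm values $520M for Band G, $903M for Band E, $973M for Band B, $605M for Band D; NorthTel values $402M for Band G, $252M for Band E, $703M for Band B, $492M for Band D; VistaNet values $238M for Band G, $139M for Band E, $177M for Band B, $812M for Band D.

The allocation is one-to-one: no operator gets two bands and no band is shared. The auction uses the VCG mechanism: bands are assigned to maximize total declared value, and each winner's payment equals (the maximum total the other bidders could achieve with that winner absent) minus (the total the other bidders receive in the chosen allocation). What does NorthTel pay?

Efficient allocation: Meridian→Band G ($427M), PeakComm→Band E ($903M), NorthTel→Band B ($703M), VistaNet→Band D ($812M); total welfare W = $2845M.
NorthTel receives Band B at value $703M, so the others get W − 703 = $2142M.
Without NorthTel: best allocation of the remaining 3 bidders over all 4 bands is Meridian→Band E ($459M), PeakComm→Band B ($973M), VistaNet→Band D ($812M), total $2244M.
VCG payment = (others' best without NorthTel) − (others' welfare with NorthTel) = 2244 − 2142 = $102M.

NorthTel pays $102M.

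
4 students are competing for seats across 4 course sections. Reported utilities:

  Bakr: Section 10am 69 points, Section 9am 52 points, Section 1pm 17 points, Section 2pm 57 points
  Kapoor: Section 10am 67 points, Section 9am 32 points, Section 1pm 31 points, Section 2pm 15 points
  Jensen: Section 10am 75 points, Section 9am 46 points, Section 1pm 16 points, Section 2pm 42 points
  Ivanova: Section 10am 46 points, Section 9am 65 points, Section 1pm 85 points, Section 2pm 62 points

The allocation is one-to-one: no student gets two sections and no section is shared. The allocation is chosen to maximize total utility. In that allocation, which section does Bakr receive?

Bakr receives Section 2pm.

Optimal: Bakr→Section 2pm (57 points), Kapoor→Section 10am (67 points), Jensen→Section 9am (46 points), Ivanova→Section 1pm (85 points) — total 57+67+46+85 = 255 points.
Column-greedy (each section in turn goes to its best remaining student) gives 228 points, worse by 27.
Checked against all permutations: 255 points is optimal.
Bakr's own top section is Section 10am (69 points), but forcing Bakr→Section 10am and reassigning the rest optimally gives only 228 points — worse by 27.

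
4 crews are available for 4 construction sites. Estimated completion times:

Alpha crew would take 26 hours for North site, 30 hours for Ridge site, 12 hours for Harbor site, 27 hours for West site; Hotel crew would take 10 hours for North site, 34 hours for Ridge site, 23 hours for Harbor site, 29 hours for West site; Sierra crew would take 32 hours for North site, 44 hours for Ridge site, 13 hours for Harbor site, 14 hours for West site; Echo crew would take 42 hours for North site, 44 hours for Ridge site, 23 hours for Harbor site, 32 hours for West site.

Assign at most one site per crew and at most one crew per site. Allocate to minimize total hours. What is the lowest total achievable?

Optimal: Alpha crew→Ridge site (30 hours), Hotel crew→North site (10 hours), Sierra crew→West site (14 hours), Echo crew→Harbor site (23 hours) — total 30+10+14+23 = 77 hours.
Checked against all permutations: 77 hours is optimal.

Minimum total: 77 hours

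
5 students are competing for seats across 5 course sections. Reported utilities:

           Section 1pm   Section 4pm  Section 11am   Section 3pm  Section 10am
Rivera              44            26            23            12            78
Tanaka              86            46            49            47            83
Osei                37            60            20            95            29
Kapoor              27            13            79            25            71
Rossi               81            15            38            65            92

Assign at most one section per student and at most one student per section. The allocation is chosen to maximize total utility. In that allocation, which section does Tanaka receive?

Tanaka receives Section 4pm.

Optimal: Rivera→Section 10am (78 points), Tanaka→Section 4pm (46 points), Osei→Section 3pm (95 points), Kapoor→Section 11am (79 points), Rossi→Section 1pm (81 points) — total 78+46+95+79+81 = 379 points.
Row-greedy (each student in turn takes its best remaining section) gives 353 points, worse by 26.
Tanaka's own top section is Section 1pm (86 points), but forcing Tanaka→Section 1pm and reassigning the rest optimally gives only 378 points — worse by 1.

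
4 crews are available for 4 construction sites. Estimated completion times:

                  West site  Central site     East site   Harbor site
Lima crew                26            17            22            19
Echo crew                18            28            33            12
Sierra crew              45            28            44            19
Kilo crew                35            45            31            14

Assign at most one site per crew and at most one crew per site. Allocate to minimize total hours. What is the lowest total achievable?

Optimal: Lima crew→East site (22 hours), Echo crew→West site (18 hours), Sierra crew→Central site (28 hours), Kilo crew→Harbor site (14 hours) — total 22+18+28+14 = 82 hours.
Min-entry greedy (repeatedly take the single cheapest remaining cell) gives 105 hours, worse by 23.
Next-best assignment: Lima crew→Central site, Echo crew→West site, Sierra crew→Harbor site, Kilo crew→East site = 85 hours.
Swapping Kilo crew↔Echo crew (Kilo crew→West site 35 hours, Echo crew→Harbor site 12 hours) adds 15.
No other one-to-one assignment undercuts 82 hours.

Minimum total: 82 hours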